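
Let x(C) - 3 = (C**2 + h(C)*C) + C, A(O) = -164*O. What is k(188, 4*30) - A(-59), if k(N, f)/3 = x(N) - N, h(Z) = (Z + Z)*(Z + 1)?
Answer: 40176461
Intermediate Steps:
h(Z) = 2*Z*(1 + Z) (h(Z) = (2*Z)*(1 + Z) = 2*Z*(1 + Z))
x(C) = 3 + C + C**2 + 2*C**2*(1 + C) (x(C) = 3 + ((C**2 + (2*C*(1 + C))*C) + C) = 3 + ((C**2 + 2*C**2*(1 + C)) + C) = 3 + (C + C**2 + 2*C**2*(1 + C)) = 3 + C + C**2 + 2*C**2*(1 + C))
k(N, f) = 9 + 6*N**3 + 9*N**2 (k(N, f) = 3*((3 + N + 2*N**3 + 3*N**2) - N) = 3*(3 + 2*N**3 + 3*N**2) = 9 + 6*N**3 + 9*N**2)
k(188, 4*30) - A(-59) = (9 + 6*188**3 + 9*188**2) - (-164)*(-59) = (9 + 6*6644672 + 9*35344) - 1*9676 = (9 + 39868032 + 318096) - 9676 = 40186137 - 9676 = 40176461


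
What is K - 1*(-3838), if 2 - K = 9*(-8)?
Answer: 3912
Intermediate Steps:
K = 74 (K = 2 - 9*(-8) = 2 - 1*(-72) = 2 + 72 = 74)
K - 1*(-3838) = 74 - 1*(-3838) = 74 + 3838 = 3912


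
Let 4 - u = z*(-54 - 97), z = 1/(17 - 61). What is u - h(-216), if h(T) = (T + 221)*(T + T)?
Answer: 95065/44 ≈ 2160.6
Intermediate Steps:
z = -1/44 (z = 1/(-44) = -1/44 ≈ -0.022727)
h(T) = 2*T*(221 + T) (h(T) = (221 + T)*(2*T) = 2*T*(221 + T))
u = 25/44 (u = 4 - (-1)*(-54 - 97)/44 = 4 - (-1)*(-151)/44 = 4 - 1*151/44 = 4 - 151/44 = 25/44 ≈ 0.56818)
u - h(-216) = 25/44 - 2*(-216)*(221 - 216) = 25/44 - 2*(-216)*5 = 25/44 - 1*(-2160) = 25/44 + 2160 = 95065/44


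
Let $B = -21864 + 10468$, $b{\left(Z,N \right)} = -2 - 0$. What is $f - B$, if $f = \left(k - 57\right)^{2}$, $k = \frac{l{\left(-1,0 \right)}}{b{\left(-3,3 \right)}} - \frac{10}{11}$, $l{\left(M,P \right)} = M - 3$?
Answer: $\frac{1757141}{121} \approx 14522.0$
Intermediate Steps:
$l{\left(M,P \right)} = -3 + M$ ($l{\left(M,P \right)} = M - 3 = -3 + M$)
$b{\left(Z,N \right)} = -2$ ($b{\left(Z,N \right)} = -2 + 0 = -2$)
$B = -11396$
$k = \frac{12}{11}$ ($k = \frac{-3 - 1}{-2} - \frac{10}{11} = \left(-4\right) \left(- \frac{1}{2}\right) - \frac{10}{11} = 2 - \frac{10}{11} = \frac{12}{11} \approx 1.0909$)
$f = \frac{378225}{121}$ ($f = \left(\frac{12}{11} - 57\right)^{2} = \left(- \frac{615}{11}\right)^{2} = \frac{378225}{121} \approx 3125.8$)
$f - B = \frac{378225}{121} - -11396 = \frac{378225}{121} + 11396 = \frac{1757141}{121}$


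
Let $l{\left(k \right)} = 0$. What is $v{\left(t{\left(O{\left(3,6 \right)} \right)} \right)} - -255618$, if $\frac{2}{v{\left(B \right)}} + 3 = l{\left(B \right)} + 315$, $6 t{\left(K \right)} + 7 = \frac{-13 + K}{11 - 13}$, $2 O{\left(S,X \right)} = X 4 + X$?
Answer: $\frac{39876409}{156} \approx 2.5562 \cdot 10^{5}$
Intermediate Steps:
$O{\left(S,X \right)} = \frac{5 X}{2}$ ($O{\left(S,X \right)} = \frac{X 4 + X}{2} = \frac{4 X + X}{2} = \frac{5 X}{2}$)
$t{\left(K \right)} = - \frac{1}{12} - \frac{K}{12}$ ($t{\left(K \right)} = - \frac{7}{6} + \frac{\left(-13 + K\right) \frac{1}{11 - 13}}{6} = - \frac{7}{6} + \frac{\left(-13 + K\right) \frac{1}{-2}}{6} = - \frac{7}{6} + \frac{\left(-13 + K\right) \left(- \frac{1}{2}\right)}{6} = - \frac{7}{6} + \frac{\frac{13}{2} - \frac{K}{2}}{6} = - \frac{7}{6} - \left(- \frac{13}{12} + \frac{K}{12}\right) = - \frac{1}{12} - \frac{K}{12}$)
$v{\left(B \right)} = \frac{1}{156}$ ($v{\left(B \right)} = \frac{2}{-3 + \left(0 + 315\right)} = \frac{2}{-3 + 315} = \frac{2}{312} = 2 \cdot \frac{1}{312} = \frac{1}{156}$)
$v{\left(t{\left(O{\left(3,6 \right)} \right)} \right)} - -255618 = \frac{1}{156} - -255618 = \frac{1}{156} + 255618 = \frac{39876409}{156}$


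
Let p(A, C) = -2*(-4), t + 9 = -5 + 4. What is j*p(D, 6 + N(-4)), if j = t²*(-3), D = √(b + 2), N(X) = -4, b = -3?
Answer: -2400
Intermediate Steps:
D = I (D = √(-3 + 2) = √(-1) = I ≈ 1.0*I)
t = -10 (t = -9 + (-5 + 4) = -9 - 1 = -10)
p(A, C) = 8
j = -300 (j = (-10)²*(-3) = 100*(-3) = -300)
j*p(D, 6 + N(-4)) = -300*8 = -2400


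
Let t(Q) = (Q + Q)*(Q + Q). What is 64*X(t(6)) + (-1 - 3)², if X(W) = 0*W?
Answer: 16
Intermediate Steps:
t(Q) = 4*Q² (t(Q) = (2*Q)*(2*Q) = 4*Q²)
X(W) = 0
64*X(t(6)) + (-1 - 3)² = 64*0 + (-1 - 3)² = 0 + (-4)² = 0 + 16 = 16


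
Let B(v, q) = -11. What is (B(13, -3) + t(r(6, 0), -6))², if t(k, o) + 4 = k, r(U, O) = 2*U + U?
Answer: 9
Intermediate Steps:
r(U, O) = 3*U
t(k, o) = -4 + k
(B(13, -3) + t(r(6, 0), -6))² = (-11 + (-4 + 3*6))² = (-11 + (-4 + 18))² = (-11 + 14)² = 3² = 9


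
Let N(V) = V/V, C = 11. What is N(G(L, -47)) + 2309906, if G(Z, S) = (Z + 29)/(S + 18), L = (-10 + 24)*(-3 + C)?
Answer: 2309907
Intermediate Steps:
L = 112 (L = (-10 + 24)*(-3 + 11) = 14*8 = 112)
G(Z, S) = (29 + Z)/(18 + S)
N(V) = 1
N(G(L, -47)) + 2309906 = 1 + 2309906 = 2309907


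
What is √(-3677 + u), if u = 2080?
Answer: I*√1597 ≈ 39.962*I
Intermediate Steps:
√(-3677 + u) = √(-3677 + 2080) = √(-1597) = I*√1597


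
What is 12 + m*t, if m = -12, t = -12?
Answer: 156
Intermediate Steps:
12 + m*t = 12 - 12*(-12) = 12 + 144 = 156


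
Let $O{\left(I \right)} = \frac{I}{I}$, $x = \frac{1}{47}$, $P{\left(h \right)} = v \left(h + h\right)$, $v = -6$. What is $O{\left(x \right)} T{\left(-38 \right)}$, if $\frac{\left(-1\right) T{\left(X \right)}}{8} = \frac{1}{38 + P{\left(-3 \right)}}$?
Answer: $- \frac{4}{37} \approx -0.10811$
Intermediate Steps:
$P{\left(h \right)} = - 12 h$ ($P{\left(h \right)} = - 6 \left(h + h\right) = - 6 \cdot 2 h = - 12 h$)
$x = \frac{1}{47} \approx 0.021277$
$O{\left(I \right)} = 1$
$T{\left(X \right)} = - \frac{4}{37}$ ($T{\left(X \right)} = - \frac{8}{38 - -36} = - \frac{8}{38 + 36} = - \frac{8}{74} = \left(-8\right) \frac{1}{74} = - \frac{4}{37}$)
$O{\left(x \right)} T{\left(-38 \right)} = 1 \left(- \frac{4}{37}\right) = - \frac{4}{37}$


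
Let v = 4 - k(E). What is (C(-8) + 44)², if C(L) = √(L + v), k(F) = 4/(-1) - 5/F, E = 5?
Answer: 2025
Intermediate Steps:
k(F) = -4 - 5/F (k(F) = 4*(-1) - 5/F = -4 - 5/F)
v = 9 (v = 4 - (-4 - 5/5) = 4 - (-4 - 5*⅕) = 4 - (-4 - 1) = 4 - 1*(-5) = 4 + 5 = 9)
C(L) = √(9 + L) (C(L) = √(L + 9) = √(9 + L))
(C(-8) + 44)² = (√(9 - 8) + 44)² = (√1 + 44)² = (1 + 44)² = 45² = 2025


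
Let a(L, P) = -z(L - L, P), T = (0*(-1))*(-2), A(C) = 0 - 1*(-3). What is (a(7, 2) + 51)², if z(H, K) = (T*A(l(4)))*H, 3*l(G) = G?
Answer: 2601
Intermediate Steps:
l(G) = G/3
A(C) = 3 (A(C) = 0 + 3 = 3)
T = 0 (T = 0*(-2) = 0)
z(H, K) = 0 (z(H, K) = (0*3)*H = 0*H = 0)
a(L, P) = 0 (a(L, P) = -1*0 = 0)
(a(7, 2) + 51)² = (0 + 51)² = 51² = 2601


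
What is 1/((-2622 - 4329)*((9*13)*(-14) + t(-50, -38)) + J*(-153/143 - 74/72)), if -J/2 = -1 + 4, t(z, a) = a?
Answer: 858/9995604407 ≈ 8.5838e-8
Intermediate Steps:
J = -6 (J = -2*(-1 + 4) = -2*3 = -6)
1/((-2622 - 4329)*((9*13)*(-14) + t(-50, -38)) + J*(-153/143 - 74/72)) = 1/((-2622 - 4329)*((9*13)*(-14) - 38) - 6*(-153/143 - 74/72)) = 1/(-6951*(117*(-14) - 38) - 6*(-153*1/143 - 74*1/72)) = 1/(-6951*(-1638 - 38) - 6*(-153/143 - 37/36)) = 1/(-6951*(-1676) - 6*(-10799/5148)) = 1/(11649876 + 10799/858) = 1/(9995604407/858) = 858/9995604407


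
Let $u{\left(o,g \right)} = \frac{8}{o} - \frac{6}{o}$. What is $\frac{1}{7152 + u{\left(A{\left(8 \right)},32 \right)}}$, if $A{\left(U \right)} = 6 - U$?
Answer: $\frac{1}{7151} \approx 0.00013984$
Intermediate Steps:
$u{\left(o,g \right)} = \frac{2}{o}$
$\frac{1}{7152 + u{\left(A{\left(8 \right)},32 \right)}} = \frac{1}{7152 + \frac{2}{6 - 8}} = \frac{1}{7152 + \frac{2}{-2}} = \frac{1}{7152 + 2 \left(- \frac{1}{2}\right)} = \frac{1}{7152 - 1} = \frac{1}{7151}$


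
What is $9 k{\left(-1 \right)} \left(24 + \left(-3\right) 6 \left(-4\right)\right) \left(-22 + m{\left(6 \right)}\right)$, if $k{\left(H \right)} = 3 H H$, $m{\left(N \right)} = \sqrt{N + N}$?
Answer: $-57024 + 5184 \sqrt{3} \approx -48045.0$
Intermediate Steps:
$m{\left(N \right)} = \sqrt{2} \sqrt{N}$ ($m{\left(N \right)} = \sqrt{2 N} = \sqrt{2} \sqrt{N}$)
$k{\left(H \right)} = 3 H^{2}$
$9 k{\left(-1 \right)} \left(24 + \left(-3\right) 6 \left(-4\right)\right) \left(-22 + m{\left(6 \right)}\right) = 9 \cdot 3 \left(-1\right)^{2} \left(24 + \left(-3\right) 6 \left(-4\right)\right) \left(-22 + \sqrt{2} \sqrt{6}\right) = 9 \cdot 3 \cdot 1 \left(24 - -72\right) \left(-22 + 2 \sqrt{3}\right) = 9 \cdot 3 \left(24 + 72\right) \left(-22 + 2 \sqrt{3}\right) = 27 \cdot 96 \left(-22 + 2 \sqrt{3}\right) = 27 \left(-2112 + 192 \sqrt{3}\right) = -57024 + 5184 \sqrt{3}$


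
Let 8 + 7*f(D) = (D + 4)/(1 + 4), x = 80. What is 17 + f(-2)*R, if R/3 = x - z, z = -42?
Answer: -13313/35 ≈ -380.37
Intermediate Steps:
f(D) = -36/35 + D/35 (f(D) = -8/7 + ((D + 4)/(1 + 4))/7 = -8/7 + ((4 + D)/5)/7 = -8/7 + ((4 + D)*(1/5))/7 = -8/7 + (4/5 + D/5)/7 = -8/7 + (4/35 + D/35) = -36/35 + D/35)
R = 366 (R = 3*(80 - 1*(-42)) = 3*(80 + 42) = 3*122 = 366)
17 + f(-2)*R = 17 + (-36/35 + (1/35)*(-2))*366 = 17 + (-36/35 - 2/35)*366 = 17 - 38/35*366 = 17 - 13908/35 = -13313/35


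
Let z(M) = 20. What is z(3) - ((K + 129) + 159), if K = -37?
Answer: -231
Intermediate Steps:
z(3) - ((K + 129) + 159) = 20 - ((-37 + 129) + 159) = 20 - (92 + 159) = 20 - 1*251 = 20 - 251 = -231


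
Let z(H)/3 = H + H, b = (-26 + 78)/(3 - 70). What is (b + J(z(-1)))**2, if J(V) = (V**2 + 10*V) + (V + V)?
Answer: 6071296/4489 ≈ 1352.5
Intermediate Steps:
b = -52/67 (b = 52/(-67) = 52*(-1/67) = -52/67 ≈ -0.77612)
z(H) = 6*H (z(H) = 3*(H + H) = 3*(2*H) = 6*H)
J(V) = V**2 + 12*V (J(V) = (V**2 + 10*V) + 2*V = V**2 + 12*V)
(b + J(z(-1)))**2 = (-52/67 + (6*(-1))*(12 + 6*(-1)))**2 = (-52/67 - 6*(12 - 6))**2 = (-52/67 - 6*6)**2 = (-52/67 - 36)**2 = (-2464/67)**2 = 6071296/4489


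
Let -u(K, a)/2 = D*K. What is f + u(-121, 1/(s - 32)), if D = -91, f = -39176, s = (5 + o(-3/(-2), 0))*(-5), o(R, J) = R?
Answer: -61198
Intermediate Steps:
s = -65/2 (s = (5 - 3/(-2))*(-5) = (5 - 3*(-½))*(-5) = (5 + 3/2)*(-5) = (13/2)*(-5) = -65/2 ≈ -32.500)
u(K, a) = 182*K (u(K, a) = -(-182)*K = 182*K)
f + u(-121, 1/(s - 32)) = -39176 + 182*(-121) = -39176 - 22022 = -61198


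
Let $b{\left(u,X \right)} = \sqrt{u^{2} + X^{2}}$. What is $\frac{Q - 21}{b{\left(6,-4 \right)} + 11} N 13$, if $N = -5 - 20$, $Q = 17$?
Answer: $\frac{14300}{69} - \frac{2600 \sqrt{13}}{69} \approx 71.385$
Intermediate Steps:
$N = -25$ ($N = -5 - 20 = -25$)
$b{\left(u,X \right)} = \sqrt{X^{2} + u^{2}}$
$\frac{Q - 21}{b{\left(6,-4 \right)} + 11} N 13 = \frac{17 - 21}{\sqrt{\left(-4\right)^{2} + 6^{2}} + 11} \left(-25\right) 13 = - \frac{4}{\sqrt{16 + 36} + 11} \left(-25\right) 13 = - \frac{4}{\sqrt{52} + 11} \left(-25\right) 13 = - \frac{4}{2 \sqrt{13} + 11} \left(-25\right) 13 = - \frac{4}{11 + 2 \sqrt{13}} \left(-25\right) 13 = \frac{100}{11 + 2 \sqrt{13}} \cdot 13 = \frac{1300}{11 + 2 \sqrt{13}}$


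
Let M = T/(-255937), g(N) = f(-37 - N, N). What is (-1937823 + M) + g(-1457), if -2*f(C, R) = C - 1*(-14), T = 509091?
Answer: -45104056461/23267 ≈ -1.9385e+6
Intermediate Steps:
f(C, R) = -7 - C/2 (f(C, R) = -(C - 1*(-14))/2 = -(C + 14)/2 = -(14 + C)/2 = -7 - C/2)
g(N) = 23/2 + N/2 (g(N) = -7 - (-37 - N)/2 = -7 + (37/2 + N/2) = 23/2 + N/2)
M = -46281/23267 (M = 509091/(-255937) = 509091*(-1/255937) = -46281/23267 ≈ -1.9891)
(-1937823 + M) + g(-1457) = (-1937823 - 46281/23267) + (23/2 + (½)*(-1457)) = -45087374022/23267 + (23/2 - 1457/2) = -45087374022/23267 - 717 = -45104056461/23267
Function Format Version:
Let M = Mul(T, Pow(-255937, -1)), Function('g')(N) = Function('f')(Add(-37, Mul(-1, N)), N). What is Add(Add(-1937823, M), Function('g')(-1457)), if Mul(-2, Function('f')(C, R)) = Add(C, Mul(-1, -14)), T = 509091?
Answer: Rational(-45104056461, 23267) ≈ -1.9385e+6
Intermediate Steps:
Function('f')(C, R) = Add(-7, Mul(Rational(-1, 2), C)) (Function('f')(C, R) = Mul(Rational(-1, 2), Add(C, Mul(-1, -14))) = Mul(Rational(-1, 2), Add(C, 14)) = Mul(Rational(-1, 2), Add(14, C)) = Add(-7, Mul(Rational(-1, 2), C)))
Function('g')(N) = Add(Rational(23, 2), Mul(Rational(1, 2), N)) (Function('g')(N) = Add(-7, Mul(Rational(-1, 2), Add(-37, Mul(-1, N)))) = Add(-7, Add(Rational(37, 2), Mul(Rational(1, 2), N))) = Add(Rational(23, 2), Mul(Rational(1, 2), N)))
M = Rational(-46281, 23267) (M = Mul(509091, Pow(-255937, -1)) = Mul(509091, Rational(-1, 255937)) = Rational(-46281, 23267) ≈ -1.9891)
Add(Add(-1937823, M), Function('g')(-1457)) = Add(Add(-1937823, Rational(-46281, 23267)), Add(Rational(23, 2), Mul(Rational(1, 2), -1457))) = Add(Rational(-45087374022, 23267), Add(Rational(23, 2), Rational(-1457, 2))) = Add(Rational(-45087374022, 23267), -717) = Rational(-45104056461, 23267)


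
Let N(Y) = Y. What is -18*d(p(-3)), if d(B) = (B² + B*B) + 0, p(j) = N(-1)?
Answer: -36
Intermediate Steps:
p(j) = -1
d(B) = 2*B² (d(B) = (B² + B²) + 0 = 2*B² + 0 = 2*B²)
-18*d(p(-3)) = -36*(-1)² = -36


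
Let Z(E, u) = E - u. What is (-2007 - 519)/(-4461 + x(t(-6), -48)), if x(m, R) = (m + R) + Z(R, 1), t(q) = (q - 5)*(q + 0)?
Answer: 1263/2246 ≈ 0.56233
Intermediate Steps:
t(q) = q*(-5 + q) (t(q) = (-5 + q)*q = q*(-5 + q))
x(m, R) = -1 + m + 2*R (x(m, R) = (m + R) + (R - 1*1) = (R + m) + (R - 1) = (R + m) + (-1 + R) = -1 + m + 2*R)
(-2007 - 519)/(-4461 + x(t(-6), -48)) = (-2007 - 519)/(-4461 + (-1 - 6*(-5 - 6) + 2*(-48))) = -2526/(-4461 + (-1 - 6*(-11) - 96)) = -2526/(-4461 + (-1 + 66 - 96)) = -2526/(-4461 - 31) = -2526/(-4492) = -2526*(-1/4492) = 1263/2246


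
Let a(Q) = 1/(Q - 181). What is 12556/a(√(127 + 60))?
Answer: -2272636 + 12556*√187 ≈ -2.1009e+6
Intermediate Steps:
a(Q) = 1/(-181 + Q)
12556/a(√(127 + 60)) = 12556/(1/(-181 + √(127 + 60))) = 12556/(1/(-181 + √187)) = 12556*(-181 + √187) = -2272636 + 12556*√187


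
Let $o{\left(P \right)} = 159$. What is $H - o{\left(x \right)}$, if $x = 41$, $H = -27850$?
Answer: $-28009$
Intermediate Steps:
$H - o{\left(x \right)} = -27850 - 159 = -28009$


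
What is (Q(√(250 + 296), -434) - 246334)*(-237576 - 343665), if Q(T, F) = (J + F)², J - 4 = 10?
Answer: 40648508094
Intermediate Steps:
J = 14 (J = 4 + 10 = 14)
Q(T, F) = (14 + F)²
(Q(√(250 + 296), -434) - 246334)*(-237576 - 343665) = ((14 - 434)² - 246334)*(-237576 - 343665) = ((-420)² - 246334)*(-581241) = (176400 - 246334)*(-581241) = -69934*(-581241) = 40648508094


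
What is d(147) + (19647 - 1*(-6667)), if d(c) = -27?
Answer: 26287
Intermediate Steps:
d(147) + (19647 - 1*(-6667)) = -27 + (19647 - 1*(-6667)) = -27 + (19647 + 6667) = -27 + 26314 = 26287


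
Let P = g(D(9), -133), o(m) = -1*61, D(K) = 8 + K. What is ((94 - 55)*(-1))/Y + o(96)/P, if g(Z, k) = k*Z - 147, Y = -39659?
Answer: 2513111/95498872 ≈ 0.026316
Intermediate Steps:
o(m) = -61
g(Z, k) = -147 + Z*k (g(Z, k) = Z*k - 147 = -147 + Z*k)
P = -2408 (P = -147 + (8 + 9)*(-133) = -147 + 17*(-133) = -147 - 2261 = -2408)
((94 - 55)*(-1))/Y + o(96)/P = ((94 - 55)*(-1))/(-39659) - 61/(-2408) = (39*(-1))*(-1/39659) - 61*(-1/2408) = -39*(-1/39659) + 61/2408 = 39/39659 + 61/2408 = 2513111/95498872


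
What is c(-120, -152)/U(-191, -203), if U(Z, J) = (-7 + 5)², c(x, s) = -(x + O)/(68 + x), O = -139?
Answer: -259/208 ≈ -1.2452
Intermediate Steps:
c(x, s) = -(-139 + x)/(68 + x) (c(x, s) = -(x - 139)/(68 + x) = -(-139 + x)/(68 + x))
U(Z, J) = 4 (U(Z, J) = (-2)² = 4)
c(-120, -152)/U(-191, -203) = ((139 - 1*(-120))/(68 - 120))/4 = ((139 + 120)/(-52))*(¼) = -1/52*259*(¼) = -259/52*¼ = -259/208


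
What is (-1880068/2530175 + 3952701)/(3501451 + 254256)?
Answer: 10001023372607/9502595958725 ≈ 1.0525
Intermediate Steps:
(-1880068/2530175 + 3952701)/(3501451 + 254256) = (-1880068*1/2530175 + 3952701)/3755707 = (-1880068/2530175 + 3952701)*(1/3755707) = (10001023372607/2530175)*(1/3755707) = 10001023372607/9502595958725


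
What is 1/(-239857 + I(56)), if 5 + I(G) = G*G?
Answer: -1/236726 ≈ -4.2243e-6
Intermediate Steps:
I(G) = -5 + G**2 (I(G) = -5 + G*G = -5 + G**2)
1/(-239857 + I(56)) = 1/(-239857 + (-5 + 56**2)) = 1/(-239857 + (-5 + 3136)) = 1/(-239857 + 3131) = 1/(-236726) = -1/236726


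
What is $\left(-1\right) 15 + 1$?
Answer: $-14$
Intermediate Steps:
$\left(-1\right) 15 + 1 = -15 + 1 = -14$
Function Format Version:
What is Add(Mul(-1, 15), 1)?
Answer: -14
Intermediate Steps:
Add(Mul(-1, 15), 1) = Add(-15, 1) = -14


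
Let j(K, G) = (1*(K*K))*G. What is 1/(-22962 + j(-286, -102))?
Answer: -1/8366154 ≈ -1.1953e-7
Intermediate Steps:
j(K, G) = G*K² (j(K, G) = (1*K²)*G = K²*G = G*K²)
1/(-22962 + j(-286, -102)) = 1/(-22962 - 102*(-286)²) = 1/(-22962 - 102*81796) = 1/(-22962 - 8343192) = 1/(-8366154) = -1/8366154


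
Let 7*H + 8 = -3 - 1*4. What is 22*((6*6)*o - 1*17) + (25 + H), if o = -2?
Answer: -13546/7 ≈ -1935.1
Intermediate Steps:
H = -15/7 (H = -8/7 + (-3 - 1*4)/7 = -8/7 + (-3 - 4)/7 = -8/7 + (⅐)*(-7) = -8/7 - 1 = -15/7 ≈ -2.1429)
22*((6*6)*o - 1*17) + (25 + H) = 22*((6*6)*(-2) - 1*17) + (25 - 15/7) = 22*(36*(-2) - 17) + 160/7 = 22*(-72 - 17) + 160/7 = 22*(-89) + 160/7 = -1958 + 160/7 = -13546/7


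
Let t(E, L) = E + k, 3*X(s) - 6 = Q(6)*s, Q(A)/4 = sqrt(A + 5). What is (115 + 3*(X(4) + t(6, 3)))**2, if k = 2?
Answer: 23841 + 4640*sqrt(11) ≈ 39230.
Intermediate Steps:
Q(A) = 4*sqrt(5 + A) (Q(A) = 4*sqrt(A + 5) = 4*sqrt(5 + A))
X(s) = 2 + 4*s*sqrt(11)/3 (X(s) = 2 + ((4*sqrt(5 + 6))*s)/3 = 2 + ((4*sqrt(11))*s)/3 = 2 + (4*s*sqrt(11))/3 = 2 + 4*s*sqrt(11)/3)
t(E, L) = 2 + E (t(E, L) = E + 2 = 2 + E)
(115 + 3*(X(4) + t(6, 3)))**2 = (115 + 3*((2 + (4/3)*4*sqrt(11)) + (2 + 6)))**2 = (115 + 3*((2 + 16*sqrt(11)/3) + 8))**2 = (115 + 3*(10 + 16*sqrt(11)/3))**2 = (115 + (30 + 16*sqrt(11)))**2 = (145 + 16*sqrt(11))**2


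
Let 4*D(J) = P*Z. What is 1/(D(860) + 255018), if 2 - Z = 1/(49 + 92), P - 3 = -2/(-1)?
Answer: 564/143831557 ≈ 3.9213e-6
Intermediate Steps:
P = 5 (P = 3 - 2/(-1) = 3 - 2*(-1) = 3 + 2 = 5)
Z = 281/141 (Z = 2 - 1/(49 + 92) = 2 - 1/141 = 281/141 ≈ 1.9929)
D(J) = 1405/564 (D(J) = (5*(281/141))/4 = (1/4)*(1405/141) = 1405/564)
1/(D(860) + 255018) = 1/(1405/564 + 255018) = 1/(143831557/564) = 564/143831557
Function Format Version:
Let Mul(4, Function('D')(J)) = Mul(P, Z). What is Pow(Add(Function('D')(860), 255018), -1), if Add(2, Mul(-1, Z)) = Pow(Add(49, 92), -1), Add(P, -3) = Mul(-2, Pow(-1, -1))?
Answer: Rational(564, 143831557) ≈ 3.9213e-6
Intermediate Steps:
P = 5 (P = Add(3, Mul(-2, Pow(-1, -1))) = Add(3, Mul(-2, -1)) = Add(3, 2) = 5)
Z = Rational(281, 141) (Z = Add(2, Mul(-1, Pow(Add(49, 92), -1))) = Add(2, Mul(-1, Pow(141, -1))) = Add(2, Mul(-1, Rational(1, 141))) = Add(2, Rational(-1, 141)) = Rational(281, 141) ≈ 1.9929)
Function('D')(J) = Rational(1405, 564) (Function('D')(J) = Mul(Rational(1, 4), Mul(5, Rational(281, 141))) = Mul(Rational(1, 4), Rational(1405, 141)) = Rational(1405, 564))
Pow(Add(Function('D')(860), 255018), -1) = Pow(Add(Rational(1405, 564), 255018), -1) = Pow(Rational(143831557, 564), -1) = Rational(564, 143831557)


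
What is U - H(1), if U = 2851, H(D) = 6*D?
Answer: 2845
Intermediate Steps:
U - H(1) = 2851 - 6 = 2845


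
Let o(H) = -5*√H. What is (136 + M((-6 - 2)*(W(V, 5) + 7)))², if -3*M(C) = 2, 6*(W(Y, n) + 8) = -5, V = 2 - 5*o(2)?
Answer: 164836/9 ≈ 18315.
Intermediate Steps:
V = 2 + 25*√2 (V = 2 - (-25)*√2 = 2 + 25*√2 ≈ 37.355)
W(Y, n) = -53/6 (W(Y, n) = -8 + (⅙)*(-5) = -8 - ⅚ = -53/6)
M(C) = -⅔ (M(C) = -⅓*2 = -⅔)
(136 + M((-6 - 2)*(W(V, 5) + 7)))² = (136 - ⅔)² = (406/3)² = 164836/9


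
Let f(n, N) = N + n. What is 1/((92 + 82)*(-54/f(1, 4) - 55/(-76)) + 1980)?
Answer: 190/43077 ≈ 0.0044107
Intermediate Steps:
1/((92 + 82)*(-54/f(1, 4) - 55/(-76)) + 1980) = 1/((92 + 82)*(-54/(4 + 1) - 55/(-76)) + 1980) = 1/(174*(-54/5 - 55*(-1/76)) + 1980) = 1/(174*(-54*⅕ + 55/76) + 1980) = 1/(174*(-54/5 + 55/76) + 1980) = 1/(174*(-3829/380) + 1980) = 1/(-333123/190 + 1980) = 1/(43077/190) = 190/43077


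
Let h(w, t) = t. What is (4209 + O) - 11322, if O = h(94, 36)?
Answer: -7077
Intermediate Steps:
O = 36
(4209 + O) - 11322 = (4209 + 36) - 11322 = 4245 - 11322 = -7077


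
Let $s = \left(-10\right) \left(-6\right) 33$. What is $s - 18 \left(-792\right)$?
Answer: $16236$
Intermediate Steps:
$s = 1980$ ($s = 60 \cdot 33 = 1980$)
$s - 18 \left(-792\right) = 1980 - 18 \left(-792\right) = 1980 - -14256 = 1980 + 14256 = 16236$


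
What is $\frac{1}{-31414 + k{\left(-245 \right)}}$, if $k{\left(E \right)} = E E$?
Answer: $\frac{1}{28611} \approx 3.4952 \cdot 10^{-5}$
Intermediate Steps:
$k{\left(E \right)} = E^{2}$
$\frac{1}{-31414 + k{\left(-245 \right)}} = \frac{1}{-31414 + \left(-245\right)^{2}} = \frac{1}{-31414 + 60025} = \frac{1}{28611}$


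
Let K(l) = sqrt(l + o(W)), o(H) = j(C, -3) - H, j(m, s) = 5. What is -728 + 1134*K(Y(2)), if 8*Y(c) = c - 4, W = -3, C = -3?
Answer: -728 + 567*sqrt(31) ≈ 2428.9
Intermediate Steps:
Y(c) = -1/2 + c/8 (Y(c) = (c - 4)/8 = (-4 + c)/8 = -1/2 + c/8)
o(H) = 5 - H
K(l) = sqrt(8 + l) (K(l) = sqrt(l + (5 - 1*(-3))) = sqrt(l + (5 + 3)) = sqrt(l + 8) = sqrt(8 + l))
-728 + 1134*K(Y(2)) = -728 + 1134*sqrt(8 + (-1/2 + (1/8)*2)) = -728 + 1134*sqrt(8 + (-1/2 + 1/4)) = -728 + 1134*sqrt(8 - 1/4) = -728 + 1134*sqrt(31/4) = -728 + 1134*(sqrt(31)/2) = -728 + 567*sqrt(31)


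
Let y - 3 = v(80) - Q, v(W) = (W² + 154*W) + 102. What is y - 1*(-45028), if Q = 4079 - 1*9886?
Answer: 69660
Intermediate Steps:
v(W) = 102 + W² + 154*W
Q = -5807 (Q = 4079 - 9886 = -5807)
y = 24632 (y = 3 + ((102 + 80² + 154*80) - 1*(-5807)) = 3 + ((102 + 6400 + 12320) + 5807) = 3 + (18822 + 5807) = 3 + 24629 = 24632)
y - 1*(-45028) = 24632 - 1*(-45028) = 24632 + 45028 = 69660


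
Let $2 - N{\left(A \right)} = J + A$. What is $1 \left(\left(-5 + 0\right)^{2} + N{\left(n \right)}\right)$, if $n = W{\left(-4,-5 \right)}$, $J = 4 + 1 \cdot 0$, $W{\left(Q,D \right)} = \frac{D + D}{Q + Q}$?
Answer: $\frac{87}{4} \approx 21.75$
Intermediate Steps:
$W{\left(Q,D \right)} = \frac{D}{Q}$ ($W{\left(Q,D \right)} = \frac{2 D}{2 Q} = 2 D \frac{1}{2 Q} = \frac{D}{Q}$)
$J = 4$ ($J = 4 + 0 = 4$)
$n = \frac{5}{4}$ ($n = - \frac{5}{-4} = \left(-5\right) \left(- \frac{1}{4}\right) = \frac{5}{4} \approx 1.25$)
$N{\left(A \right)} = -2 - A$ ($N{\left(A \right)} = 2 - \left(4 + A\right) = -2 - A$)
$1 \left(\left(-5 + 0\right)^{2} + N{\left(n \right)}\right) = 1 \left(\left(-5 + 0\right)^{2} - \frac{13}{4}\right) = 1 \left(\left(-5\right)^{2} - \frac{13}{4}\right) = 1 \left(25 - \frac{13}{4}\right) = 1 \cdot \frac{87}{4} = \frac{87}{4}$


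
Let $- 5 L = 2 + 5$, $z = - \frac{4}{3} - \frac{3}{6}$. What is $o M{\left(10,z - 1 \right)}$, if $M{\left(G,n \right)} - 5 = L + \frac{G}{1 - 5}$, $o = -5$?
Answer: $- \frac{11}{2} \approx -5.5$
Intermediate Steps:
$z = - \frac{11}{6}$ ($z = \left(-4\right) \frac{1}{3} - \frac{1}{2} = - \frac{4}{3} - \frac{1}{2} = - \frac{11}{6} \approx -1.8333$)
$L = - \frac{7}{5}$ ($L = - \frac{2 + 5}{5} = \left(- \frac{1}{5}\right) 7 = - \frac{7}{5} \approx -1.4$)
$M{\left(G,n \right)} = \frac{18}{5} - \frac{G}{4}$ ($M{\left(G,n \right)} = 5 + \left(- \frac{7}{5} + \frac{G}{1 - 5}\right) = 5 + \left(- \frac{7}{5} + \frac{G}{-4}\right) = 5 + \left(- \frac{7}{5} + G \left(- \frac{1}{4}\right)\right) = 5 - \left(\frac{7}{5} + \frac{G}{4}\right) = \frac{18}{5} - \frac{G}{4}$)
$o M{\left(10,z - 1 \right)} = - 5 \left(\frac{18}{5} - \frac{5}{2}\right) = \left(-5\right) \frac{11}{10} = - \frac{11}{2}$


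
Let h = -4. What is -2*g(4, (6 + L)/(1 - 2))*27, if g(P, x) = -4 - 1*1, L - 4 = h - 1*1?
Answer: 270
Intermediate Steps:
L = -1 (L = 4 + (-4 - 1*1) = 4 + (-4 - 1) = 4 - 5 = -1)
g(P, x) = -5 (g(P, x) = -4 - 1 = -5)
-2*g(4, (6 + L)/(1 - 2))*27 = -2*(-5)*27 = 10*27 = 270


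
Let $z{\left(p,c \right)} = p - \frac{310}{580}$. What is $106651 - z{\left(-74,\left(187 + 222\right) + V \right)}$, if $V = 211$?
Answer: $\frac{6190081}{58} \approx 1.0673 \cdot 10^{5}$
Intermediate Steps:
$z{\left(p,c \right)} = - \frac{31}{58} + p$ ($z{\left(p,c \right)} = p - \frac{31}{58} = - \frac{31}{58} + p$)
$106651 - z{\left(-74,\left(187 + 222\right) + V \right)} = 106651 - \left(- \frac{31}{58} - 74\right) = 106651 - - \frac{4323}{58} = 106651 + \frac{4323}{58} = \frac{6190081}{58}$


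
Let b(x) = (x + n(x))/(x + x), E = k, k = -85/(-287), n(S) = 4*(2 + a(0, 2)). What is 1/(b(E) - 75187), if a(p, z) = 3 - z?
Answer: -170/12778261 ≈ -1.3304e-5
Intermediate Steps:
n(S) = 12 (n(S) = 4*(2 + (3 - 1*2)) = 4*(2 + (3 - 2)) = 4*(2 + 1) = 4*3 = 12)
k = 85/287 (k = -85*(-1/287) = 85/287 ≈ 0.29617)
E = 85/287 ≈ 0.29617
b(x) = (12 + x)/(2*x) (b(x) = (x + 12)/(x + x) = (12 + x)/((2*x)) = (12 + x)*(1/(2*x)) = (12 + x)/(2*x))
1/(b(E) - 75187) = 1/((12 + 85/287)/(2*(85/287)) - 75187) = 1/((½)*(287/85)*(3529/287) - 75187) = 1/(3529/170 - 75187) = 1/(-12778261/170) = -170/12778261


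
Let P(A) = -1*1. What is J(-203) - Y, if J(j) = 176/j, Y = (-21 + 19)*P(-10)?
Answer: -582/203 ≈ -2.8670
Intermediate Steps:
P(A) = -1
Y = 2 (Y = (-21 + 19)*(-1) = -2*(-1) = 2)
J(-203) - Y = 176/(-203) - 1*2 = 176*(-1/203) - 2 = -176/203 - 2 = -582/203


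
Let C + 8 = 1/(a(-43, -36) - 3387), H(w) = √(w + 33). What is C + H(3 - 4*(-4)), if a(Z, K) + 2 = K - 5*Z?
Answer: -25681/3210 + 2*√13 ≈ -0.78921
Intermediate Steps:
H(w) = √(33 + w)
a(Z, K) = -2 + K - 5*Z (a(Z, K) = -2 + (K - 5*Z) = -2 + K - 5*Z)
C = -25681/3210 (C = -8 + 1/((-2 - 36 - 5*(-43)) - 3387) = -8 + 1/((-2 - 36 + 215) - 3387) = -8 + 1/(177 - 3387) = -8 + 1/(-3210) = -8 - 1/3210 = -25681/3210 ≈ -8.0003)
C + H(3 - 4*(-4)) = -25681/3210 + √(33 + (3 - 4*(-4))) = -25681/3210 + √(33 + (3 + 16)) = -25681/3210 + √(33 + 19) = -25681/3210 + √52 = -25681/3210 + 2*√13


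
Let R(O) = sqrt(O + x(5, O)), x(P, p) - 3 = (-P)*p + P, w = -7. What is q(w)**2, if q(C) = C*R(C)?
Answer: 1764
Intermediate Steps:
x(P, p) = 3 + P - P*p (x(P, p) = 3 + ((-P)*p + P) = 3 + (-P*p + P) = 3 + (P - P*p) = 3 + P - P*p)
R(O) = sqrt(8 - 4*O) (R(O) = sqrt(O + (3 + 5 - 1*5*O)) = sqrt(O + (3 + 5 - 5*O)) = sqrt(O + (8 - 5*O)) = sqrt(8 - 4*O))
q(C) = 2*C*sqrt(2 - C) (q(C) = C*(2*sqrt(2 - C)) = 2*C*sqrt(2 - C))
q(w)**2 = (2*(-7)*sqrt(2 - 1*(-7)))**2 = (2*(-7)*sqrt(2 + 7))**2 = (2*(-7)*sqrt(9))**2 = (2*(-7)*3)**2 = (-42)**2 = 1764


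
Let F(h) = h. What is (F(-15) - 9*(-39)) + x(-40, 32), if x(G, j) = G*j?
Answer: -944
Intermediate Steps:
(F(-15) - 9*(-39)) + x(-40, 32) = (-15 - 9*(-39)) - 40*32 = (-15 + 351) - 1280 = 336 - 1280 = -944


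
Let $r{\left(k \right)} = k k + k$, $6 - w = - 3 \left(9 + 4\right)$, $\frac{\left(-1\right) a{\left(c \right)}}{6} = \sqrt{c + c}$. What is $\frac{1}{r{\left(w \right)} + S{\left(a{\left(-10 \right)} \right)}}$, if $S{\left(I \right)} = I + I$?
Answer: $\frac{23}{47642} + \frac{2 i \sqrt{5}}{357315} \approx 0.00048277 + 1.2516 \cdot 10^{-5} i$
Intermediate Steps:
$a{\left(c \right)} = - 6 \sqrt{2} \sqrt{c}$ ($a{\left(c \right)} = - 6 \sqrt{c + c} = - 6 \sqrt{2 c} = - 6 \sqrt{2} \sqrt{c}$)
$w = 45$ ($w = 6 - - 3 \left(9 + 4\right) = 6 - \left(-3\right) 13 = 6 - -39 = 6 + 39 = 45$)
$r{\left(k \right)} = k + k^{2}$ ($r{\left(k \right)} = k^{2} + k = k + k^{2}$)
$S{\left(I \right)} = 2 I$
$\frac{1}{r{\left(w \right)} + S{\left(a{\left(-10 \right)} \right)}} = \frac{1}{45 \left(1 + 45\right) + 2 \left(- 6 \sqrt{2} \sqrt{-10}\right)} = \frac{1}{45 \cdot 46 + 2 \left(- 6 \sqrt{2} i \sqrt{10}\right)} = \frac{1}{2070 + 2 \left(- 12 i \sqrt{5}\right)} = \frac{1}{2070 - 24 i \sqrt{5}}$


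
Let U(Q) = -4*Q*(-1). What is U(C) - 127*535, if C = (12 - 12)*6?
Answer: -67945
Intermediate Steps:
C = 0 (C = 0*6 = 0)
U(Q) = 4*Q
U(C) - 127*535 = 4*0 - 127*535 = 0 - 1*67945 = 0 - 67945 = -67945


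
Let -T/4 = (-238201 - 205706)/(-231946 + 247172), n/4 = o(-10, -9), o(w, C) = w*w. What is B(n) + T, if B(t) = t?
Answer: 3933014/7613 ≈ 516.62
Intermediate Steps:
o(w, C) = w²
n = 400 (n = 4*(-10)² = 4*100 = 400)
T = 887814/7613 (T = -4*(-238201 - 205706)/(-231946 + 247172) = -(-1775628)/15226 = -4*(-443907/15226) = 887814/7613 ≈ 116.62)
B(n) + T = 400 + 887814/7613 = 3933014/7613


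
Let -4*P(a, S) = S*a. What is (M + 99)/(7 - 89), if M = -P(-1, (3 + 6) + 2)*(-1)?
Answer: -407/328 ≈ -1.2409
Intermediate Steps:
P(a, S) = -S*a/4
M = 11/4 (M = -(-1)*((3 + 6) + 2)*(-1)/4*(-1) = -(-1)*(9 + 2)*(-1)/4*(-1) = -(-1)*11*(-1)/4*(-1) = -1*11/4*(-1) = -11/4*(-1) = 11/4 ≈ 2.7500)
(M + 99)/(7 - 89) = (11/4 + 99)/(7 - 89) = (407/4)/(-82) = -1/82*407/4 = -407/328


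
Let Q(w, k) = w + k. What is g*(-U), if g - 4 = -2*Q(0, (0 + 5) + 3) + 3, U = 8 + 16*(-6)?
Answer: -792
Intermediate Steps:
Q(w, k) = k + w
U = -88 (U = 8 - 96 = -88)
g = -9 (g = 4 + (-2*(((0 + 5) + 3) + 0) + 3) = 4 + (-2*((5 + 3) + 0) + 3) = 4 + (-2*(8 + 0) + 3) = 4 + (-2*8 + 3) = 4 + (-16 + 3) = 4 - 13 = -9)
g*(-U) = -(-9)*(-88) = -9*88 = -792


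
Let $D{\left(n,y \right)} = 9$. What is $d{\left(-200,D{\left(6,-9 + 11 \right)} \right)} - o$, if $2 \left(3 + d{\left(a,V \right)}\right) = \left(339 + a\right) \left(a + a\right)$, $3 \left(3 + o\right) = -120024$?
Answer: $12208$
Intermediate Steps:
$o = -40011$ ($o = -3 + \frac{1}{3} \left(-120024\right) = -3 - 40008 = -40011$)
$d{\left(a,V \right)} = -3 + a \left(339 + a\right)$ ($d{\left(a,V \right)} = -3 + \frac{\left(339 + a\right) \left(a + a\right)}{2} = -3 + \frac{\left(339 + a\right) 2 a}{2} = -3 + \frac{2 a \left(339 + a\right)}{2} = -3 + a \left(339 + a\right)$)
$d{\left(-200,D{\left(6,-9 + 11 \right)} \right)} - o = \left(-3 + \left(-200\right)^{2} + 339 \left(-200\right)\right) - -40011 = \left(-3 + 40000 - 67800\right) + 40011 = -27803 + 40011 = 12208$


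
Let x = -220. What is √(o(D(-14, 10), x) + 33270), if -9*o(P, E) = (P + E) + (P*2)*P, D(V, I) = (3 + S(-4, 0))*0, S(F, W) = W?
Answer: 5*√11986/3 ≈ 182.47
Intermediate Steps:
D(V, I) = 0 (D(V, I) = (3 + 0)*0 = 3*0 = 0)
o(P, E) = -2*P²/9 - E/9 - P/9 (o(P, E) = -((P + E) + (P*2)*P)/9 = -((E + P) + (2*P)*P)/9 = -((E + P) + 2*P²)/9 = -(E + P + 2*P²)/9 = -2*P²/9 - E/9 - P/9)
√(o(D(-14, 10), x) + 33270) = √((-2/9*0² - ⅑*(-220) - ⅑*0) + 33270) = √((-2/9*0 + 220/9 + 0) + 33270) = √((0 + 220/9 + 0) + 33270) = √(220/9 + 33270) = √(299650/9) = 5*√11986/3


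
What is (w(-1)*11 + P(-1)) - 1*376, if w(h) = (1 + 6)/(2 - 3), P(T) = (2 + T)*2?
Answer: -451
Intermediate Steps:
P(T) = 4 + 2*T
w(h) = -7 (w(h) = 7/(-1) = 7*(-1) = -7)
(w(-1)*11 + P(-1)) - 1*376 = (-7*11 + (4 + 2*(-1))) - 1*376 = (-77 + (4 - 2)) - 376 = (-77 + 2) - 376 = -75 - 376 = -451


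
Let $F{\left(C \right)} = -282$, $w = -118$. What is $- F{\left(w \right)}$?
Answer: $282$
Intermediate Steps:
$- F{\left(w \right)} = \left(-1\right) \left(-282\right) = 282$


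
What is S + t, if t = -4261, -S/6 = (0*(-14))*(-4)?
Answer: -4261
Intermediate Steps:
S = 0 (S = -6*0*(-14)*(-4) = -0*(-4) = -6*0 = 0)
S + t = 0 - 4261 = -4261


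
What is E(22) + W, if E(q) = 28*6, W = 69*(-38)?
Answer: -2454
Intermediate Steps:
W = -2622
E(q) = 168
E(22) + W = 168 - 2622 = -2454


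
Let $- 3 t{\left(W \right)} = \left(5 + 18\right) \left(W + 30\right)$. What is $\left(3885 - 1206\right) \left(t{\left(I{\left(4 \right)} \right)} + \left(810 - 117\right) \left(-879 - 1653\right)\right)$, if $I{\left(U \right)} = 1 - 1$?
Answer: $-4701393174$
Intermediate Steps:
$I{\left(U \right)} = 0$ ($I{\left(U \right)} = 1 - 1 = 0$)
$t{\left(W \right)} = -230 - \frac{23 W}{3}$ ($t{\left(W \right)} = - \frac{\left(5 + 18\right) \left(W + 30\right)}{3} = - \frac{23 \left(30 + W\right)}{3} = - \frac{690 + 23 W}{3} = -230 - \frac{23 W}{3}$)
$\left(3885 - 1206\right) \left(t{\left(I{\left(4 \right)} \right)} + \left(810 - 117\right) \left(-879 - 1653\right)\right) = \left(3885 - 1206\right) \left(\left(-230 - 0\right) + \left(810 - 117\right) \left(-879 - 1653\right)\right) = 2679 \left(\left(-230 + 0\right) + 693 \left(-2532\right)\right) = 2679 \left(-230 - 1754676\right) = 2679 \left(-1754906\right) = -4701393174$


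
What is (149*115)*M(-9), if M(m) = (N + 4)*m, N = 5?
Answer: -1387935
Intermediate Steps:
M(m) = 9*m (M(m) = (5 + 4)*m = 9*m)
(149*115)*M(-9) = (149*115)*(9*(-9)) = 17135*(-81) = -1387935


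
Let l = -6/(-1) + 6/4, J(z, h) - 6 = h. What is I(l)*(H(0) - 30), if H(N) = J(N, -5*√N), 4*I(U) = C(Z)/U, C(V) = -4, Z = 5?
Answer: 16/5 ≈ 3.2000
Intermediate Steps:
J(z, h) = 6 + h
l = 15/2 (l = -6*(-1) + 6*(¼) = 6 + 3/2 = 15/2 ≈ 7.5000)
I(U) = -1/U (I(U) = (-4/U)/4 = -1/U)
H(N) = 6 - 5*√N
I(l)*(H(0) - 30) = (-1/15/2)*((6 - 5*√0) - 30) = (-1*2/15)*((6 - 5*0) - 30) = -2*((6 + 0) - 30)/15 = -2*(6 - 30)/15 = -2/15*(-24) = 16/5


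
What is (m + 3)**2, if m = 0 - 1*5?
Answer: 4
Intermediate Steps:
m = -5 (m = 0 - 5 = -5)
(m + 3)**2 = (-5 + 3)**2 = (-2)**2 = 4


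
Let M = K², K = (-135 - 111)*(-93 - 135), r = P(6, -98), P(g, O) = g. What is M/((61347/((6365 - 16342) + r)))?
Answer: -61868653632/121 ≈ -5.1131e+8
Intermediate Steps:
r = 6
K = 56088 (K = -246*(-228) = 56088)
M = 3145863744 (M = 56088² = 3145863744)
M/((61347/((6365 - 16342) + r))) = 3145863744/((61347/((6365 - 16342) + 6))) = 3145863744/((61347/(-9977 + 6))) = 3145863744/((61347/(-9971))) = 3145863744/((61347*(-1/9971))) = 3145863744/(-363/59) = 3145863744*(-59/363) = -61868653632/121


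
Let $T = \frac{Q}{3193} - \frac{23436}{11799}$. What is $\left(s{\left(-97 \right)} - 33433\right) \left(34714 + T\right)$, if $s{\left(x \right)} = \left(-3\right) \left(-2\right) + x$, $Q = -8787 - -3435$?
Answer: $- \frac{1623659749892024}{1395341} \approx -1.1636 \cdot 10^{9}$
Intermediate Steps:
$Q = -5352$ ($Q = -8787 + 3435 = -5352$)
$T = - \frac{5110348}{1395341}$ ($T = - \frac{5352}{3193} - \frac{23436}{11799} = \left(-5352\right) \frac{1}{3193} - \frac{868}{437} = - \frac{5352}{3193} - \frac{868}{437} = - \frac{5110348}{1395341} \approx -3.6624$)
$s{\left(x \right)} = 6 + x$
$\left(s{\left(-97 \right)} - 33433\right) \left(34714 + T\right) = \left(\left(6 - 97\right) - 33433\right) \left(34714 - \frac{5110348}{1395341}\right) = \left(-91 - 33433\right) \frac{48432757126}{1395341} = \left(-33524\right) \frac{48432757126}{1395341} = - \frac{1623659749892024}{1395341}$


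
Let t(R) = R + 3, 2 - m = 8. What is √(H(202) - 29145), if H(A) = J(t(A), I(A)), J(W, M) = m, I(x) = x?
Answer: 3*I*√3239 ≈ 170.74*I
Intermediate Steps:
m = -6 (m = 2 - 1*8 = 2 - 8 = -6)
t(R) = 3 + R
J(W, M) = -6
H(A) = -6
√(H(202) - 29145) = √(-6 - 29145) = √(-29151) = 3*I*√3239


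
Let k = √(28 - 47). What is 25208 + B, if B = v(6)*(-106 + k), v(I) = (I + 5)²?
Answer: 12382 + 121*I*√19 ≈ 12382.0 + 527.43*I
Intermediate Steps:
v(I) = (5 + I)²
k = I*√19 (k = √(-19) = I*√19 ≈ 4.3589*I)
B = -12826 + 121*I*√19 (B = (5 + 6)²*(-106 + I*√19) = 11²*(-106 + I*√19) = 121*(-106 + I*√19) = -12826 + 121*I*√19 ≈ -12826.0 + 527.43*I)
25208 + B = 25208 + (-12826 + 121*I*√19) = 12382 + 121*I*√19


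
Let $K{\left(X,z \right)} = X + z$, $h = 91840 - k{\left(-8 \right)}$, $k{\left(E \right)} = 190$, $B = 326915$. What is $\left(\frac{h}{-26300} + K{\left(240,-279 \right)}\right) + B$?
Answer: $\frac{171934943}{526} \approx 3.2687 \cdot 10^{5}$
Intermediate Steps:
$h = 91650$ ($h = 91840 - 190 = 91650$)
$\left(\frac{h}{-26300} + K{\left(240,-279 \right)}\right) + B = \left(\frac{91650}{-26300} + \left(240 - 279\right)\right) + 326915 = \left(91650 \left(- \frac{1}{26300}\right) - 39\right) + 326915 = \left(- \frac{1833}{526} - 39\right) + 326915 = - \frac{22347}{526} + 326915 = \frac{171934943}{526}$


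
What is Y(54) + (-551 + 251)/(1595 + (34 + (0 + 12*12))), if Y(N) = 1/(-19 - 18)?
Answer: -4291/21867 ≈ -0.19623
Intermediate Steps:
Y(N) = -1/37 (Y(N) = 1/(-37) = -1/37)
Y(54) + (-551 + 251)/(1595 + (34 + (0 + 12*12))) = -1/37 + (-551 + 251)/(1595 + (34 + (0 + 12*12))) = -1/37 - 300/(1595 + (34 + (0 + 144))) = -1/37 - 300/(1595 + (34 + 144)) = -1/37 - 300/(1595 + 178) = -1/37 - 300/1773 = -1/37 - 300*1/1773 = -1/37 - 100/591 = -4291/21867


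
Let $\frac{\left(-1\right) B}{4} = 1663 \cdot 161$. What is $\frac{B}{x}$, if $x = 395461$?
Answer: $- \frac{1070972}{395461} \approx -2.7082$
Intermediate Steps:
$B = -1070972$ ($B = - 4 \cdot 1663 \cdot 161 = \left(-4\right) 267743 = -1070972$)
$\frac{B}{x} = - \frac{1070972}{395461}$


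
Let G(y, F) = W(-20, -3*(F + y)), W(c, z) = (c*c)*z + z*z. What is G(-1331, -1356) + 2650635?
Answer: 70854756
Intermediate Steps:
W(c, z) = z² + z*c² (W(c, z) = c²*z + z² = z*c² + z² = z² + z*c²)
G(y, F) = (-3*F - 3*y)*(400 - 3*F - 3*y) (G(y, F) = (-3*(F + y))*(-3*(F + y) + (-20)²) = (-3*F - 3*y)*((-3*F - 3*y) + 400) = (-3*F - 3*y)*(400 - 3*F - 3*y))
G(-1331, -1356) + 2650635 = 3*(-1356 - 1331)*(-400 + 3*(-1356) + 3*(-1331)) + 2650635 = 3*(-2687)*(-400 - 4068 - 3993) + 2650635 = 3*(-2687)*(-8461) + 2650635 = 68204121 + 2650635 = 70854756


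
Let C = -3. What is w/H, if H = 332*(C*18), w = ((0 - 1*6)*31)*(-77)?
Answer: -2387/2988 ≈ -0.79886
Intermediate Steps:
w = 14322 (w = ((0 - 6)*31)*(-77) = -6*31*(-77) = -186*(-77) = 14322)
H = -17928 (H = 332*(-3*18) = 332*(-54) = -17928)
w/H = 14322/(-17928) = 14322*(-1/17928) = -2387/2988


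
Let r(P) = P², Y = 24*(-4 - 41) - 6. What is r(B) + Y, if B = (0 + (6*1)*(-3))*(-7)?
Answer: 14790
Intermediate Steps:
Y = -1086 (Y = 24*(-45) - 6 = -1080 - 6 = -1086)
B = 126 (B = (0 + 6*(-3))*(-7) = (0 - 18)*(-7) = -18*(-7) = 126)
r(B) + Y = 126² - 1086 = 15876 - 1086 = 14790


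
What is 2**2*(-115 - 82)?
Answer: -788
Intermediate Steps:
2**2*(-115 - 82) = 4*(-197) = -788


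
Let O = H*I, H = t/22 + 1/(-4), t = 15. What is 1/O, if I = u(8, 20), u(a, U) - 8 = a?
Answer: 11/76 ≈ 0.14474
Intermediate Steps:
u(a, U) = 8 + a
I = 16 (I = 8 + 8 = 16)
H = 19/44 (H = 15/22 + 1/(-4) = 15*(1/22) + 1*(-1/4) = 15/22 - 1/4 = 19/44 ≈ 0.43182)
O = 76/11 (O = (19/44)*16 = 76/11 ≈ 6.9091)
1/O = 1/(76/11) = 11/76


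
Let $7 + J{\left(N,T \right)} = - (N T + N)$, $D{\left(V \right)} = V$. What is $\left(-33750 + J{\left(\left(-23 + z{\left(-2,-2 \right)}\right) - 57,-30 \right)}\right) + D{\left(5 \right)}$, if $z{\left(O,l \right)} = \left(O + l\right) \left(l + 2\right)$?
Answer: $-36072$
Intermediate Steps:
$z{\left(O,l \right)} = \left(2 + l\right) \left(O + l\right)$ ($z{\left(O,l \right)} = \left(O + l\right) \left(2 + l\right) = \left(2 + l\right) \left(O + l\right)$)
$J{\left(N,T \right)} = -7 - N - N T$ ($J{\left(N,T \right)} = -7 - \left(N T + N\right) = -7 - \left(N + N T\right) = -7 - N - N T$)
$\left(-33750 + J{\left(\left(-23 + z{\left(-2,-2 \right)}\right) - 57,-30 \right)}\right) + D{\left(5 \right)} = \left(-33750 - \left(-69 - 4 + \left(\left(-23 + \left(\left(-2\right)^{2} + 2 \left(-2\right) + 2 \left(-2\right) - -4\right)\right) - 57\right) \left(-30\right)\right)\right) + 5 = \left(-33750 - \left(-73 + \left(\left(-23 + \left(4 - 4 - 4 + 4\right)\right) - 57\right) \left(-30\right)\right)\right) + 5 = \left(-33750 - \left(-73 + \left(\left(-23 + 0\right) - 57\right) \left(-30\right)\right)\right) + 5 = \left(-33750 - \left(-73 + \left(-23 - 57\right) \left(-30\right)\right)\right) + 5 = \left(-33750 - \left(-73 + 2400\right)\right) + 5 = \left(-33750 - 2327\right) + 5 = -36077 + 5 = -36072$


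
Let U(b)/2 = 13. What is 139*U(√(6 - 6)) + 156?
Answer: 3770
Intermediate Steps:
U(b) = 26 (U(b) = 2*13 = 26)
139*U(√(6 - 6)) + 156 = 139*26 + 156 = 3614 + 156 = 3770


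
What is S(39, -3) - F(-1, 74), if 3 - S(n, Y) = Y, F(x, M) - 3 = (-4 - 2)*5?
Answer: 33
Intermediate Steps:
F(x, M) = -27 (F(x, M) = 3 + (-4 - 2)*5 = 3 - 6*5 = 3 - 30 = -27)
S(n, Y) = 3 - Y
S(39, -3) - F(-1, 74) = (3 - 1*(-3)) - 1*(-27) = (3 + 3) + 27 = 6 + 27 = 33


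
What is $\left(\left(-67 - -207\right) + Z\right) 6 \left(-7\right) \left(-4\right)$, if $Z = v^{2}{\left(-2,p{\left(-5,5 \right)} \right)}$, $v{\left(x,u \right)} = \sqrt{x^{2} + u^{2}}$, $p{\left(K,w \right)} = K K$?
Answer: $129192$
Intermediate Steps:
$p{\left(K,w \right)} = K^{2}$
$v{\left(x,u \right)} = \sqrt{u^{2} + x^{2}}$
$Z = 629$ ($Z = \left(\sqrt{\left(\left(-5\right)^{2}\right)^{2} + \left(-2\right)^{2}}\right)^{2} = \left(\sqrt{25^{2} + 4}\right)^{2} = \left(\sqrt{625 + 4}\right)^{2} = \left(\sqrt{629}\right)^{2} = 629$)
$\left(\left(-67 - -207\right) + Z\right) 6 \left(-7\right) \left(-4\right) = \left(\left(-67 - -207\right) + 629\right) 6 \left(-7\right) \left(-4\right) = \left(\left(-67 + 207\right) + 629\right) \left(\left(-42\right) \left(-4\right)\right) = \left(140 + 629\right) 168 = 769 \cdot 168 = 129192$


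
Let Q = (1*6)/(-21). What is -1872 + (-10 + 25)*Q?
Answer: -13134/7 ≈ -1876.3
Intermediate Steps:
Q = -2/7 (Q = 6*(-1/21) = -2/7 ≈ -0.28571)
-1872 + (-10 + 25)*Q = -1872 + (-10 + 25)*(-2/7) = -1872 + 15*(-2/7) = -1872 - 30/7 = -13134/7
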